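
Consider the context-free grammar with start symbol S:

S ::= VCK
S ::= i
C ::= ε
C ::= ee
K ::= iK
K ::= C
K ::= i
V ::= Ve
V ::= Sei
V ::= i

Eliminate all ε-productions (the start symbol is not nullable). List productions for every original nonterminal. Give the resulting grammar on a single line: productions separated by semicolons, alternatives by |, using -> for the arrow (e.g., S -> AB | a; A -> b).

Nullable set: {C, K}.
S -> VCK: C, K nullable, giving V | VC | VCK | VK.
Drop C -> ε.
K -> C: C nullable, giving C.
K -> iK: K nullable, giving i | iK.
Unchanged (no nullable symbols): S -> i; C -> ee; K -> i; V -> Sei; V -> Ve; V -> i.

S -> V | i | VC | VK | VCK; C -> ee; K -> C | i | iK; V -> i | Ve | Sei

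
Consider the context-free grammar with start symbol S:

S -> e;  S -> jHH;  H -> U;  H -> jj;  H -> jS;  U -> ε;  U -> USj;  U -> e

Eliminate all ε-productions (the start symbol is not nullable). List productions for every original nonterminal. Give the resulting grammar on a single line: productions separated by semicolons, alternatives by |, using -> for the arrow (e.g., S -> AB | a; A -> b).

S -> e | j | jH | jHH; H -> U | jS | jj; U -> e | Sj | USj

Nullable set: {H, U}.
S -> jHH: H, H nullable, giving j | jH | jHH.
H -> U: U nullable, giving U.
Drop U -> ε.
U -> USj: U nullable, giving Sj | USj.
Unchanged (no nullable symbols): S -> e; H -> jS; H -> jj; U -> e.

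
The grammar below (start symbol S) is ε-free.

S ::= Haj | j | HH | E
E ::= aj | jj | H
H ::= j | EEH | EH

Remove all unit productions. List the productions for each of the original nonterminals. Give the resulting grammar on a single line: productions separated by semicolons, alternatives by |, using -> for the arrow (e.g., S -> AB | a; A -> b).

Unit productions: E->H, S->E.
Unit pairs (A ⇒* B via units): (E,H), (S,E), (S,H).
S: inherits non-unit rules of {E, H, S} → EEH | EH | HH | Haj | aj | j | jj.
E: inherits non-unit rules of {E, H} → EEH | EH | aj | j | jj.
H: inherits non-unit rules of {H} → EEH | EH | j.

S -> j | EH | HH | aj | jj | EEH | Haj; E -> j | EH | aj | jj | EEH; H -> j | EH | EEH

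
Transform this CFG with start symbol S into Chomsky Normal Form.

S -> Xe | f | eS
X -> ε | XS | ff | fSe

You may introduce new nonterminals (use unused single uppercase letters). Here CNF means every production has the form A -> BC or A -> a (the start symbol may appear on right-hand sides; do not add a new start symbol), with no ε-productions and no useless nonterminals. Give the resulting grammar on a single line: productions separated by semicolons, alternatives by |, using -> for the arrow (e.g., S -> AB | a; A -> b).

Nullable: {X}; after ε-elimination: S -> e | f | Xe | eS; X -> S | XS | ff | fSe.
After unit-elimination: S -> e | f | Xe | eS; X -> e | f | XS | Xe | eS | ff | fSe.
TERM: introduce A -> e, B -> f and substitute in every rule of length ≥2.
BIN: X -> BSA becomes X -> BC, C -> SA.

S -> e | f | AS | XA; A -> e; B -> f; C -> SA; X -> e | f | AS | BB | BC | XA | XS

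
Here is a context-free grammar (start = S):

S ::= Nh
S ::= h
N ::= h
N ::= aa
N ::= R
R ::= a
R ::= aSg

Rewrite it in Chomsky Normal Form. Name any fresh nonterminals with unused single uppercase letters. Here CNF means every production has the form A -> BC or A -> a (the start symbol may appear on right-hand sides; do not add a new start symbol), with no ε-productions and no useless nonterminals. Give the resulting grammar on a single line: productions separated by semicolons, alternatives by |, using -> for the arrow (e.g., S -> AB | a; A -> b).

S -> h | NC; A -> a; B -> g; C -> h; D -> SB; N -> a | h | AA | AD

No ε-productions.
After unit-elimination: S -> h | Nh; N -> a | h | aa | aSg; R -> a | aSg.
TERM: introduce A -> a, B -> g, C -> h and substitute in every rule of length ≥2.
BIN: N -> ASB becomes N -> AD, D -> SB; R -> ASB becomes R -> AE, E -> SB.
Drop unreachable/unproductive: R.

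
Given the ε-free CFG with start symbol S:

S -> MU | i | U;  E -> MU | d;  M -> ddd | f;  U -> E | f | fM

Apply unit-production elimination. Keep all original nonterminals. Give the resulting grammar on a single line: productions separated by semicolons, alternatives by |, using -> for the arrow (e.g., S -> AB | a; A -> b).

S -> d | f | i | MU | fM; E -> d | MU; M -> f | ddd; U -> d | f | MU | fM

Unit productions: S->U, U->E.
Unit pairs (A ⇒* B via units): (S,E), (S,U), (U,E).
S: inherits non-unit rules of {E, S, U} → MU | d | f | fM | i.
E: inherits non-unit rules of {E} → MU | d.
M: inherits non-unit rules of {M} → ddd | f.
U: inherits non-unit rules of {E, U} → MU | d | f | fM.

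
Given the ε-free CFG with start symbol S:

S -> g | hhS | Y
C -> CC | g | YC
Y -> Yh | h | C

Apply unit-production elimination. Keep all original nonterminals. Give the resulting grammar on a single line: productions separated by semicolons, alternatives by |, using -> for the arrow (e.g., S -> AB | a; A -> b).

Unit productions: S->Y, Y->C.
Unit pairs (A ⇒* B via units): (S,C), (S,Y), (Y,C).
S: inherits non-unit rules of {C, S, Y} → CC | YC | Yh | g | h | hhS.
C: inherits non-unit rules of {C} → CC | YC | g.
Y: inherits non-unit rules of {C, Y} → CC | YC | Yh | g | h.

S -> g | h | CC | YC | Yh | hhS; C -> g | CC | YC; Y -> g | h | CC | YC | Yh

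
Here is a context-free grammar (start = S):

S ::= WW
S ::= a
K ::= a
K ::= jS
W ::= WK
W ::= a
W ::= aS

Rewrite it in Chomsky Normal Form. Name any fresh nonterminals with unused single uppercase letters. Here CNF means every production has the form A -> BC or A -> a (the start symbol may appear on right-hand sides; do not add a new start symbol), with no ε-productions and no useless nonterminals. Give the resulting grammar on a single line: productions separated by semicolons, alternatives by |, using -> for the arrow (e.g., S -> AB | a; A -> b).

S -> a | WW; A -> j; B -> a; K -> a | AS; W -> a | BS | WK

No ε-productions.
No unit productions to eliminate.
TERM: introduce B -> a, A -> j and substitute in every rule of length ≥2.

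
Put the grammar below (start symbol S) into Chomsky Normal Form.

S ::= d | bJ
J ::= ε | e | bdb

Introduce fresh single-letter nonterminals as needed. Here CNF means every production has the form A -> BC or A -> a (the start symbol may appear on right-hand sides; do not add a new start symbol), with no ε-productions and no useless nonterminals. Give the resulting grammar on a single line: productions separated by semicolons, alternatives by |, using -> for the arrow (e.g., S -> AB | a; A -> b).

S -> b | d | AJ; A -> b; B -> d; C -> BA; J -> e | AC

Nullable: {J}; after ε-elimination: S -> b | d | bJ; J -> e | bdb.
No unit productions to eliminate.
TERM: introduce A -> b, B -> d and substitute in every rule of length ≥2.
BIN: J -> ABA becomes J -> AC, C -> BA.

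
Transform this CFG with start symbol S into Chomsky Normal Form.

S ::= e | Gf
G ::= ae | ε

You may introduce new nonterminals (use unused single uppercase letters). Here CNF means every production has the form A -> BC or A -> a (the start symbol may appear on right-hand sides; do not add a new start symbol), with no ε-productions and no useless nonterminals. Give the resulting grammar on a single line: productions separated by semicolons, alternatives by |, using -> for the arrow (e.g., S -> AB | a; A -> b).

Nullable: {G}; after ε-elimination: S -> e | f | Gf; G -> ae.
No unit productions to eliminate.
TERM: introduce A -> a, B -> e, C -> f and substitute in every rule of length ≥2.

S -> e | f | GC; A -> a; B -> e; C -> f; G -> AB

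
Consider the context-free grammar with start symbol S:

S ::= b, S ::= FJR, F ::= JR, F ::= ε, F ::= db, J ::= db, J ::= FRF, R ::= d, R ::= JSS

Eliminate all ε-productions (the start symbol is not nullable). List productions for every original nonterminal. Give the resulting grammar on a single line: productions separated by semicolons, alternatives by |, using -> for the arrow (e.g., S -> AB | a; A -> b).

Nullable set: {F}.
S -> FJR: F nullable, giving FJR | JR.
Drop F -> ε.
J -> FRF: F, F nullable, giving FR | FRF | R | RF.
Unchanged (no nullable symbols): S -> b; F -> JR; F -> db; J -> db; R -> JSS; R -> d.

S -> b | JR | FJR; F -> JR | db; J -> R | FR | RF | db | FRF; R -> d | JSS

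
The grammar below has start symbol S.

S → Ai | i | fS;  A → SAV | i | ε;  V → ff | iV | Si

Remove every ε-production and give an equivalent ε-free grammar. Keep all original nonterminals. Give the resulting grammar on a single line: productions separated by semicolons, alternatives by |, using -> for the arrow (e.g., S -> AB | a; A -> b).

Nullable set: {A}.
S -> Ai: A nullable, giving Ai | i.
Drop A -> ε.
A -> SAV: A nullable, giving SAV | SV.
Unchanged (no nullable symbols): S -> fS; S -> i; A -> i; V -> Si; V -> ff; V -> iV.

S -> i | Ai | fS; A -> i | SV | SAV; V -> Si | ff | iV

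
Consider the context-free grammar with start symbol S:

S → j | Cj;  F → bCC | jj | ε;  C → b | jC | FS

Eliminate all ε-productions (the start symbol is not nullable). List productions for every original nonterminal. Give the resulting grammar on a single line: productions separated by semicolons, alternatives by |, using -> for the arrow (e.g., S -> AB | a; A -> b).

S -> j | Cj; C -> S | b | FS | jC; F -> jj | bCC

Nullable set: {F}.
C -> FS: F nullable, giving FS | S.
Drop F -> ε.
Unchanged (no nullable symbols): S -> Cj; S -> j; C -> b; C -> jC; F -> bCC; F -> jj.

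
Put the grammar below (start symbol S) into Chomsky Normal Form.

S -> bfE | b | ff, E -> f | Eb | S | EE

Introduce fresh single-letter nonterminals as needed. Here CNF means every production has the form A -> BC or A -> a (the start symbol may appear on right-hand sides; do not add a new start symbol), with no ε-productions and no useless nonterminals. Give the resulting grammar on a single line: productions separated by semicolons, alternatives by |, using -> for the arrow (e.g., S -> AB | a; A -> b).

No ε-productions.
After unit-elimination: S -> b | ff | bfE; E -> b | f | EE | Eb | ff | bfE.
TERM: introduce A -> b, B -> f and substitute in every rule of length ≥2.
BIN: E -> ABE becomes E -> AC, C -> BE; S -> ABE becomes S -> AD, D -> BE.

S -> b | AD | BB; A -> b; B -> f; C -> BE; D -> BE; E -> b | f | AC | BB | EA | EE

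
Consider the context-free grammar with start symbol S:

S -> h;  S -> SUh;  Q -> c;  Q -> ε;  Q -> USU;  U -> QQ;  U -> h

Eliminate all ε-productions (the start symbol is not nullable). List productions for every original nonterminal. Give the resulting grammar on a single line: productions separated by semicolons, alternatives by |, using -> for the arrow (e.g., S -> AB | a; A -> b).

Nullable set: {Q, U}.
S -> SUh: U nullable, giving SUh | Sh.
Drop Q -> ε.
Q -> USU: U, U nullable, giving S | SU | US | USU.
U -> QQ: Q, Q nullable, giving Q | QQ.
Unchanged (no nullable symbols): S -> h; Q -> c; U -> h.

S -> h | Sh | SUh; Q -> S | c | SU | US | USU; U -> Q | h | QQ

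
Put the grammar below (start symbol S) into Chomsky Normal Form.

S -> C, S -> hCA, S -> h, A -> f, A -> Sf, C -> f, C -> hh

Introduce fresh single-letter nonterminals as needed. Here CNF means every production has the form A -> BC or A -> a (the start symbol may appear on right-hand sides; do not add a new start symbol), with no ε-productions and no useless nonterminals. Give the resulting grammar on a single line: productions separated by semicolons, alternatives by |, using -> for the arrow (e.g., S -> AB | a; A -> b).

S -> f | h | DD | DE; A -> f | SB; B -> f; C -> f | DD; D -> h; E -> CA

No ε-productions.
After unit-elimination: S -> f | h | hh | hCA; A -> f | Sf; C -> f | hh.
TERM: introduce B -> f, D -> h and substitute in every rule of length ≥2.
BIN: S -> DCA becomes S -> DE, E -> CA.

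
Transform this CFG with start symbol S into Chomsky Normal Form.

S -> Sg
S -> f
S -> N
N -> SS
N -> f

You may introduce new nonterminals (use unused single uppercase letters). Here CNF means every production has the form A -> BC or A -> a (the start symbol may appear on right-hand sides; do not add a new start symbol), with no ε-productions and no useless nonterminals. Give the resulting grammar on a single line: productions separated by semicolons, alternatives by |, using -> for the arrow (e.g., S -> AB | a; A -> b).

No ε-productions.
After unit-elimination: S -> f | SS | Sg; N -> f | SS.
TERM: introduce A -> g and substitute in every rule of length ≥2.
Drop unreachable/unproductive: N.

S -> f | SA | SS; A -> g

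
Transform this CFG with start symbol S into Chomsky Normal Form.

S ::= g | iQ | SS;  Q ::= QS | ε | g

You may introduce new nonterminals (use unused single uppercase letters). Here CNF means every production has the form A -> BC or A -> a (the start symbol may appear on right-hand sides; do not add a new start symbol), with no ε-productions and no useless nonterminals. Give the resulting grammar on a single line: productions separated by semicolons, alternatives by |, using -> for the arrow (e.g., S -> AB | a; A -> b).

Nullable: {Q}; after ε-elimination: S -> g | i | SS | iQ; Q -> S | g | QS.
After unit-elimination: S -> g | i | SS | iQ; Q -> g | i | QS | SS | iQ.
TERM: introduce A -> i and substitute in every rule of length ≥2.

S -> g | i | AQ | SS; A -> i; Q -> g | i | AQ | QS | SS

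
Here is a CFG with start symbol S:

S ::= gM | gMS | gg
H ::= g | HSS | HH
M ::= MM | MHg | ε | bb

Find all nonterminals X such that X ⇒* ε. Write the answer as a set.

{M}

Directly nullable (have an ε-rule): {M}.
Not nullable: H, S — each has a terminal in every rule's right-hand side or depends on a non-nullable symbol.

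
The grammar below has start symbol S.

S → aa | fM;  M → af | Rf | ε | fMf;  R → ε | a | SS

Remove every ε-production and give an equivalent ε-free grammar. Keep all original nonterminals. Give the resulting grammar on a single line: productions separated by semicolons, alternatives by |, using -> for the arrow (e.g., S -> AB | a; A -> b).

S -> f | aa | fM; M -> f | Rf | af | ff | fMf; R -> a | SS

Nullable set: {M, R}.
S -> fM: M nullable, giving f | fM.
Drop M -> ε.
M -> Rf: R nullable, giving Rf | f.
M -> fMf: M nullable, giving fMf | ff.
Drop R -> ε.
Unchanged (no nullable symbols): S -> aa; M -> af; R -> SS; R -> a.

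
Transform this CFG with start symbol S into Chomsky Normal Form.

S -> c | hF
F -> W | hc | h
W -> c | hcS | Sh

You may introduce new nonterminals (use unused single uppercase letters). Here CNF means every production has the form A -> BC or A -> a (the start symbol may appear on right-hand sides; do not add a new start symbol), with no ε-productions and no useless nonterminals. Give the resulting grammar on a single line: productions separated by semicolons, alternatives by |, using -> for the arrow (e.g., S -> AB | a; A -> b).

No ε-productions.
After unit-elimination: S -> c | hF; F -> c | h | Sh | hc | hcS; W -> c | Sh | hcS.
TERM: introduce B -> c, A -> h and substitute in every rule of length ≥2.
BIN: F -> ABS becomes F -> AC, C -> BS; W -> ABS becomes W -> AD, D -> BS.
Drop unreachable/unproductive: W.

S -> c | AF; A -> h; B -> c; C -> BS; F -> c | h | AB | AC | SA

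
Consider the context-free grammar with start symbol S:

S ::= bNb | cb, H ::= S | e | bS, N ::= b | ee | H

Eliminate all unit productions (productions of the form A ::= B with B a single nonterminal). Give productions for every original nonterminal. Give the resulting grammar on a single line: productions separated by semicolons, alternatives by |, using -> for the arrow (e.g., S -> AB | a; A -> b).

S -> cb | bNb; H -> e | bS | cb | bNb; N -> b | e | bS | cb | ee | bNb

Unit productions: H->S, N->H.
Unit pairs (A ⇒* B via units): (H,S), (N,H), (N,S).
S: inherits non-unit rules of {S} → bNb | cb.
H: inherits non-unit rules of {H, S} → bNb | bS | cb | e.
N: inherits non-unit rules of {H, N, S} → b | bNb | bS | cb | e | ee.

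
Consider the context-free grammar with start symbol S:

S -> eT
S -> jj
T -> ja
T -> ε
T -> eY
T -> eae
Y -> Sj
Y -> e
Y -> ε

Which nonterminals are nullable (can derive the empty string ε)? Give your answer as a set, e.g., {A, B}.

Directly nullable (have an ε-rule): {T, Y}.
Not nullable: S — each has a terminal in every rule's right-hand side or depends on a non-nullable symbol.

{T, Y}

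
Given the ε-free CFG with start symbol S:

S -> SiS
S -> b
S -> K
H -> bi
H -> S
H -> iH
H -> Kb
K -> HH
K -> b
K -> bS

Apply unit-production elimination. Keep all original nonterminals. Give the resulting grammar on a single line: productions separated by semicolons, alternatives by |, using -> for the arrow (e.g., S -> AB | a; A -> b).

Unit productions: H->S, S->K.
Unit pairs (A ⇒* B via units): (H,K), (H,S), (S,K).
S: inherits non-unit rules of {K, S} → HH | SiS | b | bS.
H: inherits non-unit rules of {H, K, S} → HH | Kb | SiS | b | bS | bi | iH.
K: inherits non-unit rules of {K} → HH | b | bS.

S -> b | HH | bS | SiS; H -> b | HH | Kb | bS | bi | iH | SiS; K -> b | HH | bS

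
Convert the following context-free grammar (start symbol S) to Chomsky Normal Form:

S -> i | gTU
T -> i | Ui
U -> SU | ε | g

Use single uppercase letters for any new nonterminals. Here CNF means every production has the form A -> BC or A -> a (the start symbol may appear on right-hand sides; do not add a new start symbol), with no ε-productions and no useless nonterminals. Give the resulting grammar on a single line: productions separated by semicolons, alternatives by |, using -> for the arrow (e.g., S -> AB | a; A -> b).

S -> i | AC | AT; A -> g; B -> i; C -> TU; D -> TU; T -> i | UB; U -> g | i | AD | AT | SU

Nullable: {U}; after ε-elimination: S -> i | gT | gTU; T -> i | Ui; U -> S | g | SU.
After unit-elimination: S -> i | gT | gTU; T -> i | Ui; U -> g | i | SU | gT | gTU.
TERM: introduce A -> g, B -> i and substitute in every rule of length ≥2.
BIN: S -> ATU becomes S -> AC, C -> TU; U -> ATU becomes U -> AD, D -> TU.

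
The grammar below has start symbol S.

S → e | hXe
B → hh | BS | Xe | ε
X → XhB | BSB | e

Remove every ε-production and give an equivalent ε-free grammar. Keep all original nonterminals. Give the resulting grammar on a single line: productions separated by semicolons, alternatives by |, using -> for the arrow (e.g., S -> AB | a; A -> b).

S -> e | hXe; B -> S | BS | Xe | hh; X -> S | e | BS | SB | Xh | BSB | XhB

Nullable set: {B}.
Drop B -> ε.
B -> BS: B nullable, giving BS | S.
X -> BSB: B, B nullable, giving BS | BSB | S | SB.
X -> XhB: B nullable, giving Xh | XhB.
Unchanged (no nullable symbols): S -> e; S -> hXe; B -> Xe; B -> hh; X -> e.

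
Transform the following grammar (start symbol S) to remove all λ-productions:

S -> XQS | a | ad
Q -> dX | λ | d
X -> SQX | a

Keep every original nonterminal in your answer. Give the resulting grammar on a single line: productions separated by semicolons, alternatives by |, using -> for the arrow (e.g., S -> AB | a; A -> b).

Nullable set: {Q}.
S -> XQS: Q nullable, giving XQS | XS.
Drop Q -> λ.
X -> SQX: Q nullable, giving SQX | SX.
Unchanged (no nullable symbols): S -> a; S -> ad; Q -> d; Q -> dX; X -> a.

S -> a | XS | ad | XQS; Q -> d | dX; X -> a | SX | SQX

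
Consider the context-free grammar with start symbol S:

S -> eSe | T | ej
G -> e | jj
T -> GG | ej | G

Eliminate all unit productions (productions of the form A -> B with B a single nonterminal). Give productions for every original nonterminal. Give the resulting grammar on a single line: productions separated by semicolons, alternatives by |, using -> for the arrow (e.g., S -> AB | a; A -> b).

S -> e | GG | ej | jj | eSe; G -> e | jj; T -> e | GG | ej | jj

Unit productions: S->T, T->G.
Unit pairs (A ⇒* B via units): (S,G), (S,T), (T,G).
S: inherits non-unit rules of {G, S, T} → GG | e | eSe | ej | jj.
G: inherits non-unit rules of {G} → e | jj.
T: inherits non-unit rules of {G, T} → GG | e | ej | jj.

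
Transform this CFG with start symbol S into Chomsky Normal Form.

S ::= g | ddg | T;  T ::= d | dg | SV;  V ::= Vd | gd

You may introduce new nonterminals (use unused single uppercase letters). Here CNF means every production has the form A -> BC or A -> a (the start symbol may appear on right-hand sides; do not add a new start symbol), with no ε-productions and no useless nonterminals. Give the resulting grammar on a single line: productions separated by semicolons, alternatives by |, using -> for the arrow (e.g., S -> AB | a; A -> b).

No ε-productions.
After unit-elimination: S -> d | g | SV | dg | ddg; T -> d | SV | dg; V -> Vd | gd.
TERM: introduce A -> d, B -> g and substitute in every rule of length ≥2.
BIN: S -> AAB becomes S -> AC, C -> AB.
Drop unreachable/unproductive: T.

S -> d | g | AB | AC | SV; A -> d; B -> g; C -> AB; V -> BA | VA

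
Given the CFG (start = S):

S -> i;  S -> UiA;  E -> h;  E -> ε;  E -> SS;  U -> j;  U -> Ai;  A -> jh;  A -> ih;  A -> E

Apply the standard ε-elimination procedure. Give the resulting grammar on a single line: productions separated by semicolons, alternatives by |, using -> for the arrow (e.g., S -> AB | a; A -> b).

S -> i | Ui | UiA; A -> E | ih | jh; E -> h | SS; U -> i | j | Ai

Nullable set: {A, E}.
S -> UiA: A nullable, giving Ui | UiA.
A -> E: E nullable, giving E.
Drop E -> ε.
U -> Ai: A nullable, giving Ai | i.
Unchanged (no nullable symbols): S -> i; A -> ih; A -> jh; E -> SS; E -> h; U -> j.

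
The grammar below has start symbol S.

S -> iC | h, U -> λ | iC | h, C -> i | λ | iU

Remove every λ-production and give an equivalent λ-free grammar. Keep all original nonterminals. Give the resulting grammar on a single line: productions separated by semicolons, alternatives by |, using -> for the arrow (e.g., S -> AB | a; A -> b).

S -> h | i | iC; C -> i | iU; U -> h | i | iC

Nullable set: {C, U}.
S -> iC: C nullable, giving i | iC.
Drop C -> λ.
C -> iU: U nullable, giving i | iU.
Drop U -> λ.
U -> iC: C nullable, giving i | iC.
Unchanged (no nullable symbols): S -> h; C -> i; U -> h.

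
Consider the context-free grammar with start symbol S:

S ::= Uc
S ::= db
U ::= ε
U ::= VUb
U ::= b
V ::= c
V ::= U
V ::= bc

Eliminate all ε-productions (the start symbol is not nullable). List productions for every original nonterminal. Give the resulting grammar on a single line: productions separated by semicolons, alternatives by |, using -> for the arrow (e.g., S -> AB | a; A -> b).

Nullable set: {U, V}.
S -> Uc: U nullable, giving Uc | c.
Drop U -> ε.
U -> VUb: V, U nullable, giving Ub | VUb | Vb | b.
V -> U: U nullable, giving U.
Unchanged (no nullable symbols): S -> db; U -> b; V -> bc; V -> c.

S -> c | Uc | db; U -> b | Ub | Vb | VUb; V -> U | c | bc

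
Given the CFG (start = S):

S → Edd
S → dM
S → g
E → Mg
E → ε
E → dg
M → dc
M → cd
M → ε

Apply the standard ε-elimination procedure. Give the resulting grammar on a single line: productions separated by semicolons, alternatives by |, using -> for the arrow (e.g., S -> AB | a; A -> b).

S -> d | g | dM | dd | Edd; E -> g | Mg | dg; M -> cd | dc

Nullable set: {E, M}.
S -> Edd: E nullable, giving Edd | dd.
S -> dM: M nullable, giving d | dM.
Drop E -> ε.
E -> Mg: M nullable, giving Mg | g.
Drop M -> ε.
Unchanged (no nullable symbols): S -> g; E -> dg; M -> cd; M -> dc.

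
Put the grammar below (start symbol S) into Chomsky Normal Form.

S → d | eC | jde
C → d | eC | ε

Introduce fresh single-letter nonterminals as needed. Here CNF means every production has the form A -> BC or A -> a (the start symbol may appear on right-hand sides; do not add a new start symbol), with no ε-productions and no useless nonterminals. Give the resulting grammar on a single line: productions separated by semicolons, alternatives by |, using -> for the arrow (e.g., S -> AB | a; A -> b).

S -> d | e | AC | BE; A -> e; B -> j; C -> d | e | AC; D -> d; E -> DA

Nullable: {C}; after ε-elimination: S -> d | e | eC | jde; C -> d | e | eC.
No unit productions to eliminate.
TERM: introduce D -> d, A -> e, B -> j and substitute in every rule of length ≥2.
BIN: S -> BDA becomes S -> BE, E -> DA.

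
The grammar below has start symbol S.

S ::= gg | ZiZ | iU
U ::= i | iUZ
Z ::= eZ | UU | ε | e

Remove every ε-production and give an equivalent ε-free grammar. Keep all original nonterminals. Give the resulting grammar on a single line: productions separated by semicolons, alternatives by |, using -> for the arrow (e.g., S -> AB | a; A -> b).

Nullable set: {Z}.
S -> ZiZ: Z, Z nullable, giving Zi | ZiZ | i | iZ.
U -> iUZ: Z nullable, giving iU | iUZ.
Drop Z -> ε.
Z -> eZ: Z nullable, giving e | eZ.
Unchanged (no nullable symbols): S -> gg; S -> iU; U -> i; Z -> UU; Z -> e.

S -> i | Zi | gg | iU | iZ | ZiZ; U -> i | iU | iUZ; Z -> e | UU | eZ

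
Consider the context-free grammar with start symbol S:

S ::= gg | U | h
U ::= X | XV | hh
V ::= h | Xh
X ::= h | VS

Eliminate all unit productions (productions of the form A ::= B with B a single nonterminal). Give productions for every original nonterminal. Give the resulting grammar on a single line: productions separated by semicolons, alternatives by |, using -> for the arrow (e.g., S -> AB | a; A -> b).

Unit productions: S->U, U->X.
Unit pairs (A ⇒* B via units): (S,U), (S,X), (U,X).
S: inherits non-unit rules of {S, U, X} → VS | XV | gg | h | hh.
U: inherits non-unit rules of {U, X} → VS | XV | h | hh.
V: inherits non-unit rules of {V} → Xh | h.
X: inherits non-unit rules of {X} → VS | h.

S -> h | VS | XV | gg | hh; U -> h | VS | XV | hh; V -> h | Xh; X -> h | VS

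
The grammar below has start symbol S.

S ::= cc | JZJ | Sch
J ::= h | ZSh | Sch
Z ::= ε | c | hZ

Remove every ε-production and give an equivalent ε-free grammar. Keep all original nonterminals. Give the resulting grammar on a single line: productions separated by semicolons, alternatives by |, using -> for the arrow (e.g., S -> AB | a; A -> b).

S -> JJ | cc | JZJ | Sch; J -> h | Sh | Sch | ZSh; Z -> c | h | hZ

Nullable set: {Z}.
S -> JZJ: Z nullable, giving JJ | JZJ.
J -> ZSh: Z nullable, giving Sh | ZSh.
Drop Z -> ε.
Z -> hZ: Z nullable, giving h | hZ.
Unchanged (no nullable symbols): S -> Sch; S -> cc; J -> Sch; J -> h; Z -> c.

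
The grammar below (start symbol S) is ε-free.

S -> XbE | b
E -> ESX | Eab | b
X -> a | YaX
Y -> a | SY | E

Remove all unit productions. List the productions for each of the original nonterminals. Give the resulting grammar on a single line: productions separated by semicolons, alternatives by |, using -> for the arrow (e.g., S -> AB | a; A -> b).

S -> b | XbE; E -> b | ESX | Eab; X -> a | YaX; Y -> a | b | SY | ESX | Eab

Unit productions: Y->E.
Unit pairs (A ⇒* B via units): (Y,E).
S: inherits non-unit rules of {S} → XbE | b.
E: inherits non-unit rules of {E} → ESX | Eab | b.
X: inherits non-unit rules of {X} → YaX | a.
Y: inherits non-unit rules of {E, Y} → ESX | Eab | SY | a | b.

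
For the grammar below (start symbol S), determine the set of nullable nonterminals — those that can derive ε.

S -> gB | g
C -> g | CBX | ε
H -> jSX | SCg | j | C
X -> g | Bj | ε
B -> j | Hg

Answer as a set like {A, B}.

{C, H, X}

Directly nullable (have an ε-rule): {C, X}.
H is nullable via H -> C (every symbol on the right is already known nullable).
Not nullable: B, S — each has a terminal in every rule's right-hand side or depends on a non-nullable symbol.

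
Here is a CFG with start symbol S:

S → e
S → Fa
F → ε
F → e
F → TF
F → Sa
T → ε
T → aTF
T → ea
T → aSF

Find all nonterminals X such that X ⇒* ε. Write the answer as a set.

Directly nullable (have an ε-rule): {F, T}.
Not nullable: S — each has a terminal in every rule's right-hand side or depends on a non-nullable symbol.

{F, T}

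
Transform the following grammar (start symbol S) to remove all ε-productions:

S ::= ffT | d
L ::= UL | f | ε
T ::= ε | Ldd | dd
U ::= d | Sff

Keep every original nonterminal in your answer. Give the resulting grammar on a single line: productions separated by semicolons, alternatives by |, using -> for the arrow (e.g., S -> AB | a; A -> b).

S -> d | ff | ffT; L -> U | f | UL; T -> dd | Ldd; U -> d | Sff

Nullable set: {L, T}.
S -> ffT: T nullable, giving ff | ffT.
Drop L -> ε.
L -> UL: L nullable, giving U | UL.
Drop T -> ε.
T -> Ldd: L nullable, giving Ldd | dd.
Unchanged (no nullable symbols): S -> d; L -> f; T -> dd; U -> Sff; U -> d.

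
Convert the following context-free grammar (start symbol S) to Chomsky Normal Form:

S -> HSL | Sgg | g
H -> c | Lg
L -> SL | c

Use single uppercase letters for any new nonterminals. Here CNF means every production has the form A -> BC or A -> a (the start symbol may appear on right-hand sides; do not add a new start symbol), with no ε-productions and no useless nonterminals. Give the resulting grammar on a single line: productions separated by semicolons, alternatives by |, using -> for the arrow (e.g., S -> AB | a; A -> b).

S -> g | HB | SC; A -> g; B -> SL; C -> AA; H -> c | LA; L -> c | SL

No ε-productions.
No unit productions to eliminate.
TERM: introduce A -> g and substitute in every rule of length ≥2.
BIN: S -> HSL becomes S -> HB, B -> SL; S -> SAA becomes S -> SC, C -> AA.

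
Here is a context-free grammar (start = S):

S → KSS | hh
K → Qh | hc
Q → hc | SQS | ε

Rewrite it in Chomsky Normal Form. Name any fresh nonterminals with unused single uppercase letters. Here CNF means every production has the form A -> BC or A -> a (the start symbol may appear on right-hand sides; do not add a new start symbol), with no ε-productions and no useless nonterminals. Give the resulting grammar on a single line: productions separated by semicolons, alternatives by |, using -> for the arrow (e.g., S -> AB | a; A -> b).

S -> AA | KD; A -> h; B -> c; C -> QS; D -> SS; K -> h | AB | QA; Q -> AB | SC | SS

Nullable: {Q}; after ε-elimination: S -> hh | KSS; K -> h | Qh | hc; Q -> SS | hc | SQS.
No unit productions to eliminate.
TERM: introduce B -> c, A -> h and substitute in every rule of length ≥2.
BIN: Q -> SQS becomes Q -> SC, C -> QS; S -> KSS becomes S -> KD, D -> SS.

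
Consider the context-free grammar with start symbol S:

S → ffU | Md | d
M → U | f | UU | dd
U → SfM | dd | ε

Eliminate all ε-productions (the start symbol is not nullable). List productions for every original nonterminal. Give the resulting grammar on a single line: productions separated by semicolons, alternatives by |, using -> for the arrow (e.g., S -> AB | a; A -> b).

S -> d | Md | ff | ffU; M -> U | f | UU | dd; U -> Sf | dd | SfM

Nullable set: {M, U}.
S -> Md: M nullable, giving Md | d.
S -> ffU: U nullable, giving ff | ffU.
M -> U: U nullable, giving U.
M -> UU: U, U nullable, giving U | UU.
Drop U -> ε.
U -> SfM: M nullable, giving Sf | SfM.
Unchanged (no nullable symbols): S -> d; M -> dd; M -> f; U -> dd.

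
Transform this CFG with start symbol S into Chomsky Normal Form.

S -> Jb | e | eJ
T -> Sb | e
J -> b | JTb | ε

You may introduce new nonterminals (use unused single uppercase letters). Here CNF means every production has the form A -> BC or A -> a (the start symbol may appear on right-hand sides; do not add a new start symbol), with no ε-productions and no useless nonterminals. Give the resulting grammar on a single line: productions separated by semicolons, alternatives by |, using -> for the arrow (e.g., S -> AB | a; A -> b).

S -> b | e | BJ | JA; A -> b; B -> e; C -> TA; J -> b | JC | TA; T -> e | SA

Nullable: {J}; after ε-elimination: S -> b | e | Jb | eJ; J -> b | Tb | JTb; T -> e | Sb.
No unit productions to eliminate.
TERM: introduce A -> b, B -> e and substitute in every rule of length ≥2.
BIN: J -> JTA becomes J -> JC, C -> TA.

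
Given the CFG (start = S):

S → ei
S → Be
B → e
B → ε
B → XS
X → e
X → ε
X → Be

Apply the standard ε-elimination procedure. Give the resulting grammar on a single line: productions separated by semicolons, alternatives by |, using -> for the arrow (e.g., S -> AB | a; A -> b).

Nullable set: {B, X}.
S -> Be: B nullable, giving Be | e.
Drop B -> ε.
B -> XS: X nullable, giving S | XS.
Drop X -> ε.
X -> Be: B nullable, giving Be | e.
Unchanged (no nullable symbols): S -> ei; B -> e; X -> e.

S -> e | Be | ei; B -> S | e | XS; X -> e | Be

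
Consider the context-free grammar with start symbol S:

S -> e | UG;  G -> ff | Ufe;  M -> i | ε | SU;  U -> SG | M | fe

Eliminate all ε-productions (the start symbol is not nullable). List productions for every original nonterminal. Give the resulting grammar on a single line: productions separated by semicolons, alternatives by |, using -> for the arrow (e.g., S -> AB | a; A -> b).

Nullable set: {M, U}.
S -> UG: U nullable, giving G | UG.
G -> Ufe: U nullable, giving Ufe | fe.
Drop M -> ε.
M -> SU: U nullable, giving S | SU.
U -> M: M nullable, giving M.
Unchanged (no nullable symbols): S -> e; G -> ff; M -> i; U -> SG; U -> fe.

S -> G | e | UG; G -> fe | ff | Ufe; M -> S | i | SU; U -> M | SG | fe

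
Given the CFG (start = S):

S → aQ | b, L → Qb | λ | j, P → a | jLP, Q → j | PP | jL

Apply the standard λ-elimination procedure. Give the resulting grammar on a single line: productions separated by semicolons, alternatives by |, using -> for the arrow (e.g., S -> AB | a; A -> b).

S -> b | aQ; L -> j | Qb; P -> a | jP | jLP; Q -> j | PP | jL

Nullable set: {L}.
Drop L -> λ.
P -> jLP: L nullable, giving jLP | jP.
Q -> jL: L nullable, giving j | jL.
Unchanged (no nullable symbols): S -> aQ; S -> b; L -> Qb; L -> j; P -> a; Q -> PP; Q -> j.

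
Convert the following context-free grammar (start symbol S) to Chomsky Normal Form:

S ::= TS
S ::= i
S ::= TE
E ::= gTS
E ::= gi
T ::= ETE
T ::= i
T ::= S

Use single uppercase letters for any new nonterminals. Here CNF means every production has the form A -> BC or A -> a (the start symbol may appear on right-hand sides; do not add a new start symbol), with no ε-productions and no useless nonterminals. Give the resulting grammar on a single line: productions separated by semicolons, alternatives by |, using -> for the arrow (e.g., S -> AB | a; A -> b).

No ε-productions.
After unit-elimination: S -> i | TE | TS; E -> gi | gTS; T -> i | TE | TS | ETE.
TERM: introduce A -> g, B -> i and substitute in every rule of length ≥2.
BIN: E -> ATS becomes E -> AC, C -> TS; T -> ETE becomes T -> ED, D -> TE.

S -> i | TE | TS; A -> g; B -> i; C -> TS; D -> TE; E -> AB | AC; T -> i | ED | TE | TS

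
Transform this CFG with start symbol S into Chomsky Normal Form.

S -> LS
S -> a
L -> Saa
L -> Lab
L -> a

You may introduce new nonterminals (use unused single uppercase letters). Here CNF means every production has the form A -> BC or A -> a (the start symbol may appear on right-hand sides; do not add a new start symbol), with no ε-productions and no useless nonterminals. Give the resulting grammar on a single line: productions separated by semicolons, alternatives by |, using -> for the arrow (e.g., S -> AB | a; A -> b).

S -> a | LS; A -> a; B -> b; C -> AB; D -> AA; L -> a | LC | SD

No ε-productions.
No unit productions to eliminate.
TERM: introduce A -> a, B -> b and substitute in every rule of length ≥2.
BIN: L -> LAB becomes L -> LC, C -> AB; L -> SAA becomes L -> SD, D -> AA.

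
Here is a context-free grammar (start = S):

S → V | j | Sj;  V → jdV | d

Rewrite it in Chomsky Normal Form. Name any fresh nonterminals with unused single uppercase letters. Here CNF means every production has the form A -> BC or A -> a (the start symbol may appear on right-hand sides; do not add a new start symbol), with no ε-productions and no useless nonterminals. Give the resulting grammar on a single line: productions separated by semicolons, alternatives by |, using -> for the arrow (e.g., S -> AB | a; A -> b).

S -> d | j | AC | SA; A -> j; B -> d; C -> BV; D -> BV; V -> d | AD

No ε-productions.
After unit-elimination: S -> d | j | Sj | jdV; V -> d | jdV.
TERM: introduce B -> d, A -> j and substitute in every rule of length ≥2.
BIN: S -> ABV becomes S -> AC, C -> BV; V -> ABV becomes V -> AD, D -> BV.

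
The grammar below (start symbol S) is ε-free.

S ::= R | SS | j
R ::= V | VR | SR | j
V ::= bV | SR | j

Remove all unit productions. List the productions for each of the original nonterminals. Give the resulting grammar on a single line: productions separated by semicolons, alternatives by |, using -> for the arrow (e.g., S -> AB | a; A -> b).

Unit productions: R->V, S->R.
Unit pairs (A ⇒* B via units): (R,V), (S,R), (S,V).
S: inherits non-unit rules of {R, S, V} → SR | SS | VR | bV | j.
R: inherits non-unit rules of {R, V} → SR | VR | bV | j.
V: inherits non-unit rules of {V} → SR | bV | j.

S -> j | SR | SS | VR | bV; R -> j | SR | VR | bV; V -> j | SR | bV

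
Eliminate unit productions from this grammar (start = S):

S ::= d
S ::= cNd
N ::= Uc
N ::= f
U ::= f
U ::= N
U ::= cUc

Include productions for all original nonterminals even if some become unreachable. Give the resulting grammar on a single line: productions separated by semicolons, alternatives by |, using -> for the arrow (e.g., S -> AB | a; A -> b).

Unit productions: U->N.
Unit pairs (A ⇒* B via units): (U,N).
S: inherits non-unit rules of {S} → cNd | d.
N: inherits non-unit rules of {N} → Uc | f.
U: inherits non-unit rules of {N, U} → Uc | cUc | f.

S -> d | cNd; N -> f | Uc; U -> f | Uc | cUc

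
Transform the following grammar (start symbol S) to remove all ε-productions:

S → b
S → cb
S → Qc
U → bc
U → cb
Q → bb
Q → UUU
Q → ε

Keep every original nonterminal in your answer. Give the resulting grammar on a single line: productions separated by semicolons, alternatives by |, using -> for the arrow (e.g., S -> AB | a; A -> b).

Nullable set: {Q}.
S -> Qc: Q nullable, giving Qc | c.
Drop Q -> ε.
Unchanged (no nullable symbols): S -> b; S -> cb; Q -> UUU; Q -> bb; U -> bc; U -> cb.

S -> b | c | Qc | cb; Q -> bb | UUU; U -> bc | cb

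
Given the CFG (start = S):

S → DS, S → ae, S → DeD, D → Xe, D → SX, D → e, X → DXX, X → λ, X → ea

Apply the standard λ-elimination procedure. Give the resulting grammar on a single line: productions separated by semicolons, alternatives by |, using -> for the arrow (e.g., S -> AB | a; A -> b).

Nullable set: {X}.
D -> SX: X nullable, giving S | SX.
D -> Xe: X nullable, giving Xe | e.
Drop X -> λ.
X -> DXX: X, X nullable, giving D | DX | DXX.
Unchanged (no nullable symbols): S -> DS; S -> DeD; S -> ae; D -> e; X -> ea.

S -> DS | ae | DeD; D -> S | e | SX | Xe; X -> D | DX | ea | DXX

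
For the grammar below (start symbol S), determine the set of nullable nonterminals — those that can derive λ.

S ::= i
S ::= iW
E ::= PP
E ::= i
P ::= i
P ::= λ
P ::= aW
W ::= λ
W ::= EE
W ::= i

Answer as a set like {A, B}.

Directly nullable (have an ε-rule): {P, W}.
E is nullable via E -> PP (every symbol on the right is already known nullable).
Not nullable: S — each has a terminal in every rule's right-hand side or depends on a non-nullable symbol.

{E, P, W}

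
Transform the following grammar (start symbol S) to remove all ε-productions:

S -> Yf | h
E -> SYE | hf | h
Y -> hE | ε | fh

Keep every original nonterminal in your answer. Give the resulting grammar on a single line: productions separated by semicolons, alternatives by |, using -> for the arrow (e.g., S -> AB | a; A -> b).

Nullable set: {Y}.
S -> Yf: Y nullable, giving Yf | f.
E -> SYE: Y nullable, giving SE | SYE.
Drop Y -> ε.
Unchanged (no nullable symbols): S -> h; E -> h; E -> hf; Y -> fh; Y -> hE.

S -> f | h | Yf; E -> h | SE | hf | SYE; Y -> fh | hE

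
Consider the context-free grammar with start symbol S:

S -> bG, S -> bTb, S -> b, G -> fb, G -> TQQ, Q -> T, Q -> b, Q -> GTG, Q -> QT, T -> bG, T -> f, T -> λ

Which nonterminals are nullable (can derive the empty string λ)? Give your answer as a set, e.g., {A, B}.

Directly nullable (have an ε-rule): {T}.
Q is nullable via Q -> T (every symbol on the right is already known nullable).
G is nullable via G -> TQQ (every symbol on the right is already known nullable).
Not nullable: S — each has a terminal in every rule's right-hand side or depends on a non-nullable symbol.

{G, Q, T}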